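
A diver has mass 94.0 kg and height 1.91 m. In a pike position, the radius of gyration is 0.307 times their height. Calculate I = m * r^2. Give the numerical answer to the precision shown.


r = 0.307 * 1.91 = 0.58637 m
I = m * r^2 = 94.0 * 0.34383 = 32.32 kg*m^2

32.32 kg*m^2


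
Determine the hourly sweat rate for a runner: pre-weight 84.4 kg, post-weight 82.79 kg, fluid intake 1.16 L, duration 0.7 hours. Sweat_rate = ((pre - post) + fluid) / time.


Mass lost = 84.4 - 82.79 = 1.61 kg
Add fluid consumed: 1.61 + 1.16 = 2.77 L total sweat
Sweat rate = 2.77 / 0.7 = 3.957 L/h

3.957 L/h


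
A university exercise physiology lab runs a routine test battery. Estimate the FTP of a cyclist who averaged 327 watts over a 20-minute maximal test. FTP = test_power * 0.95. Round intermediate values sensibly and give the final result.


FTP = 327 * 0.95 = 310.65 W

310.65 W


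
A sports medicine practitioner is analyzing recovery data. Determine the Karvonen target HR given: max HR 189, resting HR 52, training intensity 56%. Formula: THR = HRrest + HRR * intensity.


HRR = HRmax - HRrest = 189 - 52 = 137
THR = 52 + 137 * 0.56
= 128.72 bpm

128.72 bpm


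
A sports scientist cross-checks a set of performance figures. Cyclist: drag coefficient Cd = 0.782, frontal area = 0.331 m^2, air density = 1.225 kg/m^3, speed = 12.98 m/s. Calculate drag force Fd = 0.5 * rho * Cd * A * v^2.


v^2 = 12.98^2 = 168.4804
Fd = 0.5 * 1.225 * 0.782 * 0.331 * 168.4804
= 26.711 N

26.711 N


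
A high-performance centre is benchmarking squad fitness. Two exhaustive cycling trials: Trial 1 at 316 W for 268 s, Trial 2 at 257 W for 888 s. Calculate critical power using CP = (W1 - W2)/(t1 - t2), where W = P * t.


W1 = 316 * 268 = 84688 J
W2 = 257 * 888 = 228216 J
CP = (84688 - 228216) / (268 - 888)
= -143528 / -620
= 231.5 W

231.5 W


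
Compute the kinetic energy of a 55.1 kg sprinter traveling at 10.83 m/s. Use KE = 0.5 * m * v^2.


Velocity squared = 117.2889
KE = 0.5 * 55.1 * 117.2889 = 3231.31 J

3231.31 J


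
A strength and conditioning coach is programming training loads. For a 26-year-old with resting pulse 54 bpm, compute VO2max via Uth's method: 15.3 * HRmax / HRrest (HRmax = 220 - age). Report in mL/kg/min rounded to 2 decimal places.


Step 1: HRmax = 220 - 26 = 194 bpm
Step 2: Ratio = 194 / 54 = 3.5926
Step 3: VO2max = 15.3 * 3.5926 = 54.97 mL/kg/min

54.97 mL/kg/min


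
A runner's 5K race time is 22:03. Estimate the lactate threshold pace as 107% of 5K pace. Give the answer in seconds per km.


Total race time = 22*60 + 3 = 1323 seconds
5K pace = 1323 / 5 = 264.6 sec/km
LT pace = 264.6 * 1.07 = 283.12 sec/km

283.12 s/km


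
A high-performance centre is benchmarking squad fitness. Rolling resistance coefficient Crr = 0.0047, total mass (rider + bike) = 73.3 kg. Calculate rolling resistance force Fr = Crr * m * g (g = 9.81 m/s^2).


Fr = Crr * m * g
= 0.0047 * 73.3 * 9.81
= 3.38 N

3.38 N


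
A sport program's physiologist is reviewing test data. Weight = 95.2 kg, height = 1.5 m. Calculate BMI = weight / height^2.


height^2 = 1.5^2 = 2.25
BMI = 95.2 / 2.25 = 42.31 kg/m^2

42.31 kg/m^2


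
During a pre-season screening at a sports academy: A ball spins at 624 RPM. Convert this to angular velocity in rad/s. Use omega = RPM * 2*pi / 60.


omega = 624 * 2 * pi / 60
= 624 * 6.28318531 / 60
= 3920.708 / 60
= 65.345 rad/s

65.345 rad/s


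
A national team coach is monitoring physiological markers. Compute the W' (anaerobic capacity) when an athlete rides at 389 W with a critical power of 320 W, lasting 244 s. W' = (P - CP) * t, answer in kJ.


Above-CP power = 69 W
Duration = 244 s
W' = 69 * 244 = 16836 J
Convert: 16836 / 1000 = 16.836 kJ

16.836 kJ


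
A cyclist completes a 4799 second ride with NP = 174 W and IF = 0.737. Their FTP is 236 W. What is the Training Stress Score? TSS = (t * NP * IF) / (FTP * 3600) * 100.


t * NP * IF = 4799 * 174 * 0.737 = 615414.162
FTP * 3600 = 849600
TSS = (615414.162 / 849600) * 100 = 72.44

72.44 TSS


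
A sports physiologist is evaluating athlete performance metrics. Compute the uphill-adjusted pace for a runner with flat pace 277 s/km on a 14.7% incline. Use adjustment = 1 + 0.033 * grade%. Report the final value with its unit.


Adjustment factor = 1 + 0.033 * 14.7 = 1.4851
Grade-adjusted pace = 277 * 1.4851 = 411.37 s/km

411.37 s/km


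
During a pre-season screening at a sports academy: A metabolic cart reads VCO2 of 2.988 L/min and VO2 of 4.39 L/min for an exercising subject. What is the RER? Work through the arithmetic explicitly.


RER = VCO2 / VO2 = 2.988 / 4.39 = 0.6806

0.6806


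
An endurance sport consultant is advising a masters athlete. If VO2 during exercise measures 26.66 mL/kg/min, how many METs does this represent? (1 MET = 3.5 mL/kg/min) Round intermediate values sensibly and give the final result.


METs = VO2 / 3.5 = 26.66 / 3.5 = 7.62

7.62 METs


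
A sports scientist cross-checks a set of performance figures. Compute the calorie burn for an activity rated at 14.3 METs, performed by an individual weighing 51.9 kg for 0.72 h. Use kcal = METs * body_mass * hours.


Product of METs and mass = 14.3 * 51.9 = 742.17
Total kcal = 742.17 * 0.72 = 534.36 kcal

534.36 kcal


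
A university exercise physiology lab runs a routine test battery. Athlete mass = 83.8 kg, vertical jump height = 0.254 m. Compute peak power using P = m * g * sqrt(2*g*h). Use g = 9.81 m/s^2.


sqrt(2 * 9.81 * 0.254) = sqrt(4.98348) = 2.232371 m/s
P = 83.8 * 9.81 * 2.232371
= 1835.18 W

1835.18 W


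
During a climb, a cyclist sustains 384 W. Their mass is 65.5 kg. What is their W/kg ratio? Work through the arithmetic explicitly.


Power-to-weight = 384 W / 65.5 kg
= 5.863 W/kg

5.863 W/kg


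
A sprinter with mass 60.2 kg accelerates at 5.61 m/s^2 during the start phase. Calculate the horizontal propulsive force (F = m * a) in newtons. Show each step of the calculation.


F = m * a
= 60.2 * 5.61
= 337.72 N

337.72 N


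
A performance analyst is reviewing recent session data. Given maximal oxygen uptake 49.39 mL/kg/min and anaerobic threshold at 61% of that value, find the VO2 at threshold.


Percentage as decimal = 0.61
VO2 at AT = 49.39 * 0.61 = 30.13 mL/kg/min

30.13 mL/kg/min


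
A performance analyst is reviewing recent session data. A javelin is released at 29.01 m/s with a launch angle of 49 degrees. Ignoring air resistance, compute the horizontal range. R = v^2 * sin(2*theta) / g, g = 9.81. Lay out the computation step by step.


Launch speed squared = 841.5801
sin(2 * 49 deg) = 0.990268
Range = 841.5801 * 0.990268 / 9.81
= 84.953 m

84.953 m


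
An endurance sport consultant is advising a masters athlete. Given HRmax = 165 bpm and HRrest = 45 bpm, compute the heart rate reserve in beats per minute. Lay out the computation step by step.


Heart rate reserve = maximum HR minus resting HR
HRR = 165 - 45 = 120 bpm

120 bpm


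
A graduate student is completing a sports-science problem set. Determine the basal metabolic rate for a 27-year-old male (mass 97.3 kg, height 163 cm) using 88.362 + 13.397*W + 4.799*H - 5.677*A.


BMR = 88.362 + 13.397*97.3 + 4.799*163 - 5.677*27
= 2020.85 kcal/day

2020.85 kcal/day


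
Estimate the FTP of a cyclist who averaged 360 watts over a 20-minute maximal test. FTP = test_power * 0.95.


FTP = 360 * 0.95 = 342.0 W

342.0 W


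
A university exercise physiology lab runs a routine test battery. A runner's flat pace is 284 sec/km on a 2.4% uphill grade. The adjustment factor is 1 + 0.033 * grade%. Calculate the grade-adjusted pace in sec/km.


Factor = 1 + 0.033 * 2.4 = 1.0792
Adjusted pace = 284 * 1.0792
= 306.49 sec/km

306.49 s/km


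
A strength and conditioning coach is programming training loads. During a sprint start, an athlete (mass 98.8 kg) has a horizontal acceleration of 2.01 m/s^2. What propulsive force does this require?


Propulsive force = mass * acceleration
= 98.8 kg * 2.01 m/s^2
= 198.59 N

198.59 N


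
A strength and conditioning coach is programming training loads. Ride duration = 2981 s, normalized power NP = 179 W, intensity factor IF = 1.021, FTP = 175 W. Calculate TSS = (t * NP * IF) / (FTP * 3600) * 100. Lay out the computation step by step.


Numerator = 2981 * 179 * 1.021 = 544804.579
Denominator = 175 * 3600 = 630000
TSS = 544804.579 / 630000 * 100
= 86.48

86.48 TSS


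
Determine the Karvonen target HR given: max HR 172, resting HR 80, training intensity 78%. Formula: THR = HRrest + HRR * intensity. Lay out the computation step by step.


HRR = HRmax - HRrest = 172 - 80 = 92
THR = 80 + 92 * 0.78
= 151.76 bpm

151.76 bpm


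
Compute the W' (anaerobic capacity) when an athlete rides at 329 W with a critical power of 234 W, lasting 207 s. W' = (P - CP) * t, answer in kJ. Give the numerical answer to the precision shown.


Above-CP power = 95 W
Duration = 207 s
W' = 95 * 207 = 19665 J
Convert: 19665 / 1000 = 19.665 kJ

19.665 kJ


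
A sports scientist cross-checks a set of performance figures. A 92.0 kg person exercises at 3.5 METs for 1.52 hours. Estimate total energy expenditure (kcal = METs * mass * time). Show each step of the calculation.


Energy = METs * mass(kg) * time(h)
= 3.5 * 92.0 * 1.52
= 489.44 kcal

489.44 kcal


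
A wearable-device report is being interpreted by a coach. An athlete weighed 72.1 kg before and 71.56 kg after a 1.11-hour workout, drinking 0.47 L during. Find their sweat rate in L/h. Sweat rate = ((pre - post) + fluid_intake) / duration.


Body mass change = 0.54 kg
Total sweat loss = 0.54 + 0.47 = 1.01 L
Rate = 1.01 / 1.11 = 0.91 L/h

0.91 L/h


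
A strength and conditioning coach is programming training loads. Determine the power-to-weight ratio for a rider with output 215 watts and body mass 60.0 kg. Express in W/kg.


P/W = 215 / 60.0 = 3.583 W/kg

3.583 W/kg


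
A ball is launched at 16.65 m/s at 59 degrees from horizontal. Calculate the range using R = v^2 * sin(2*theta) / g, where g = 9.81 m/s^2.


sin(2 * 59) = sin(118) = 0.882948
v^2 = 16.65^2 = 277.2225
R = 277.2225 * 0.882948 / 9.81
= 24.951 m

24.951 m


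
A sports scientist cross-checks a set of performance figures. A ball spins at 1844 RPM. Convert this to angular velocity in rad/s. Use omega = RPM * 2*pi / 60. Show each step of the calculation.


omega = 1844 * 2 * pi / 60
= 1844 * 6.28318531 / 60
= 11586.194 / 60
= 193.103 rad/s

193.103 rad/s


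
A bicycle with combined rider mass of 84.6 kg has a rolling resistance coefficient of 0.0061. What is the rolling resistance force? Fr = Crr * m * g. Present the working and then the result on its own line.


Fr = 0.0061 * 84.6 * 9.81
= 0.51606 * 9.81
= 5.063 N

5.063 N


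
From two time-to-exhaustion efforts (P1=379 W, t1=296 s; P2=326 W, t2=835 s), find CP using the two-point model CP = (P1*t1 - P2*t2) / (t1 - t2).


Work in trial 1 = 112184 J
Work in trial 2 = 272210 J
Delta work = -160026 J
Delta time = -539 s
CP = -160026 / -539 = 296.89 W

296.89 W


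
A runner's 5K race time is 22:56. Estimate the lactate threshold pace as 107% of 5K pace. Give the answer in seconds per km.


Total race time = 22*60 + 56 = 1376 seconds
5K pace = 1376 / 5 = 275.2 sec/km
LT pace = 275.2 * 1.07 = 294.46 sec/km

294.46 s/km


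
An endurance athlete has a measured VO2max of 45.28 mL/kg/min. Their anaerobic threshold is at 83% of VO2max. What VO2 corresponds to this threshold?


Anaerobic threshold VO2 = VO2max * 83%
= 45.28 * 0.83
= 37.58 mL/kg/min

37.58 mL/kg/min


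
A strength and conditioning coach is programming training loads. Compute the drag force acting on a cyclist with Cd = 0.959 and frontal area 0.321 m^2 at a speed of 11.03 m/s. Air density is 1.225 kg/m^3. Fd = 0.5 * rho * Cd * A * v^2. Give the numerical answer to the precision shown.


Step 1: v^2 = 121.6609
Step 2: Fd = 0.5 * 1.225 * 0.959 * 0.321 * 121.6609
= 22.939 N

22.939 N


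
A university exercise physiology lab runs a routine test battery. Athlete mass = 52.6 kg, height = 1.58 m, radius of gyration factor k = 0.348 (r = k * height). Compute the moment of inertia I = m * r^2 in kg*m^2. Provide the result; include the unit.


r = k * height = 0.348 * 1.58 = 0.54984 m
r^2 = 0.54984^2 = 0.302324
I = 52.6 * 0.302324 = 15.902 kg*m^2

15.902 kg*m^2


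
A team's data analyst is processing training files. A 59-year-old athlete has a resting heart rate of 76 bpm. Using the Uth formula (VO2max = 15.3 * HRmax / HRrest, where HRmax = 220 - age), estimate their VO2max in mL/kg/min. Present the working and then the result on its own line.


HRmax = 220 - 59 = 161 bpm
Ratio = HRmax / HRrest = 161 / 76 = 2.1184
VO2max = 15.3 * 2.1184 = 32.41 mL/kg/min

32.41 mL/kg/min


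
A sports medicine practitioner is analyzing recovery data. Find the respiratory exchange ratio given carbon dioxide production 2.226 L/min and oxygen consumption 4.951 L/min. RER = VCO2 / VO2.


VCO2 = 2.226 L/min
VO2 = 4.951 L/min
RER = 2.226 / 4.951 = 0.4496

0.4496


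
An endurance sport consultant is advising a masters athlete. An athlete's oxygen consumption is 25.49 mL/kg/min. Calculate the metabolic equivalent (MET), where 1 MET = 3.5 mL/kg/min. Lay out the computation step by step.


MET = VO2 / 3.5
= 25.49 / 3.5
= 7.28 METs

7.28 METs


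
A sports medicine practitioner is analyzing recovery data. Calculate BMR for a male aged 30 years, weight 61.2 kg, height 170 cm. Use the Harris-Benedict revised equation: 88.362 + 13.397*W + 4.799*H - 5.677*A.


Substituting values:
W term = 13.397 * 61.2 = 819.8964
H term = 4.799 * 170 = 815.83
A term = 5.677 * 30 = 170.31
BMR = 1553.78 kcal/day

1553.78 kcal/day


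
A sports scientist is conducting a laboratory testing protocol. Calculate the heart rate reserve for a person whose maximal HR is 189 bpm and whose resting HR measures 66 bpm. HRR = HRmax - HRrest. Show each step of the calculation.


HRmax = 189 bpm
HRrest = 66 bpm
HRR = 189 - 66 = 123 bpm

123 bpm


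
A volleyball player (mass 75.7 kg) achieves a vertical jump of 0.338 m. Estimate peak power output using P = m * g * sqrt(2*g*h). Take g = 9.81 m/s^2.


2 * g * h = 2 * 9.81 * 0.338 = 6.63156
sqrt(6.63156) = 2.575182 m/s
P = 75.7 * 9.81 * 2.575182 = 1912.37 W

1912.37 W


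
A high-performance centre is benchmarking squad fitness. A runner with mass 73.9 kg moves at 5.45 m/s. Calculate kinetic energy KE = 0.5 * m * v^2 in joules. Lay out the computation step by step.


v^2 = 5.45^2 = 29.7025
KE = 0.5 * 73.9 * 29.7025
= 1097.51 J

1097.51 J


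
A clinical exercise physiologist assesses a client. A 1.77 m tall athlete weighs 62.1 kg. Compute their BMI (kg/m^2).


height^2 = 3.1329 m^2
BMI = 62.1 / 3.1329 = 19.82 kg/m^2

19.82 kg/m^2


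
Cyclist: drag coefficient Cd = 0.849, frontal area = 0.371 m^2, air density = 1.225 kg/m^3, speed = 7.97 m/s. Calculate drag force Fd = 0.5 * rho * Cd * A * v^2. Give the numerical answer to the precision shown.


v^2 = 7.97^2 = 63.5209
Fd = 0.5 * 1.225 * 0.849 * 0.371 * 63.5209
= 12.255 N

12.255 N


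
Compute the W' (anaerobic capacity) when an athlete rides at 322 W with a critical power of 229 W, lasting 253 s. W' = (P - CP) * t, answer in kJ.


Above-CP power = 93 W
Duration = 253 s
W' = 93 * 253 = 23529 J
Convert: 23529 / 1000 = 23.529 kJ

23.529 kJ


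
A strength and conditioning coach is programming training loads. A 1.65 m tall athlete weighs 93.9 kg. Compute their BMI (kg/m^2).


height^2 = 2.7225 m^2
BMI = 93.9 / 2.7225 = 34.49 kg/m^2

34.49 kg/m^2


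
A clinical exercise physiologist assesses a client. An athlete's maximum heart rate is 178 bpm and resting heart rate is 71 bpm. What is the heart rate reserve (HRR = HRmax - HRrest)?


HRR = HRmax - HRrest
= 178 - 71
= 107 bpm

107 bpm


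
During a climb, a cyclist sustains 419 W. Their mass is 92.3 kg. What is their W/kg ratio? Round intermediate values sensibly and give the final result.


Power-to-weight = 419 W / 92.3 kg
= 4.54 W/kg

4.54 W/kg


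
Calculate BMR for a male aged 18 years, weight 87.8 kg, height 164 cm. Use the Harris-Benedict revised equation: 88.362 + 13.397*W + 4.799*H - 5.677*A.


Substituting values:
W term = 13.397 * 87.8 = 1176.2566
H term = 4.799 * 164 = 787.036
A term = 5.677 * 18 = 102.186
BMR = 1949.47 kcal/day

1949.47 kcal/day


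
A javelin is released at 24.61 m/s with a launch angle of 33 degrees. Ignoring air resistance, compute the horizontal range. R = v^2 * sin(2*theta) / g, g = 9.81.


Launch speed squared = 605.6521
sin(2 * 33 deg) = 0.913545
Range = 605.6521 * 0.913545 / 9.81
= 56.401 m

56.401 m


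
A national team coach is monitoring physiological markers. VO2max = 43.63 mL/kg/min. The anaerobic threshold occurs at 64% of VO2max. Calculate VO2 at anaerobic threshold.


AT fraction = 64 / 100 = 0.64
AT VO2 = 43.63 * 0.64
= 27.92 mL/kg/min

27.92 mL/kg/min


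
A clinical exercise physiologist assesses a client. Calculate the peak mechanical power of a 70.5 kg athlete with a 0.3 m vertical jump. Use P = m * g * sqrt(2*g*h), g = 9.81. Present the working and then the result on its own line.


First, sqrt(2gh) = sqrt(2 * 9.81 * 0.3)
= sqrt(5.886) = 2.426108 m/s
Power = 70.5 * 9.81 * 2.426108 = 1677.91 W

1677.91 W


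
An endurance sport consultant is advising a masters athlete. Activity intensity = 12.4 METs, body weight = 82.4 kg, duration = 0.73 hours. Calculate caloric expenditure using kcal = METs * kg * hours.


kcal = 12.4 * 82.4 * 0.73
= 1021.76 * 0.73
= 745.88 kcal

745.88 kcal


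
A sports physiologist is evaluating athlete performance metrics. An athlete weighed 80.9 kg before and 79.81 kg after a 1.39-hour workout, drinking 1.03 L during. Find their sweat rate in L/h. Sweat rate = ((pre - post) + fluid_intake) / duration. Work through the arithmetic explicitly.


Body mass change = 1.09 kg
Total sweat loss = 1.09 + 1.03 = 2.12 L
Rate = 2.12 / 1.39 = 1.525 L/h

1.525 L/h


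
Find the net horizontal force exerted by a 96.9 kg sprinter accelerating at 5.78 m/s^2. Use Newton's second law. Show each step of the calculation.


Newton's second law: F = m * a
F = 96.9 * 5.78 = 560.08 N

560.08 N


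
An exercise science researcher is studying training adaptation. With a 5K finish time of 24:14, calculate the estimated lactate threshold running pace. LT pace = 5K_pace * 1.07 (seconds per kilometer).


Race duration = 1454 s for 5 km
Average pace = 1454 / 5 = 290.8 s/km
LT pace = 290.8 * 1.07
= 311.16 s/km

311.16 s/km


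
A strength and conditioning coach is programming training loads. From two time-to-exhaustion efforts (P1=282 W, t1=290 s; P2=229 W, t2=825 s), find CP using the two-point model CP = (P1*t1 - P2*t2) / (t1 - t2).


Work in trial 1 = 81780 J
Work in trial 2 = 188925 J
Delta work = -107145 J
Delta time = -535 s
CP = -107145 / -535 = 200.27 W

200.27 W


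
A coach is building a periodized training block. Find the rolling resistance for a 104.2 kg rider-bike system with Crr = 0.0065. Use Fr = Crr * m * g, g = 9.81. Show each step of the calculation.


m * g = 104.2 * 9.81 = 1022.202 N
Fr = 0.0065 * 1022.202 = 6.644 N

6.644 N


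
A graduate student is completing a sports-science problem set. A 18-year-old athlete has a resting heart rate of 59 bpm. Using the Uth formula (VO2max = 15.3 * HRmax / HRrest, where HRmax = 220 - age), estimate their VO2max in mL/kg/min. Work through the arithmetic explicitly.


HRmax = 220 - 18 = 202 bpm
Ratio = HRmax / HRrest = 202 / 59 = 3.4237
VO2max = 15.3 * 3.4237 = 52.38 mL/kg/min

52.38 mL/kg/min


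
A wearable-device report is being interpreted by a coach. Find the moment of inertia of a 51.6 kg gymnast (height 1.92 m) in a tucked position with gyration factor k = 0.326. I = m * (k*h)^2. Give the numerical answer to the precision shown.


Radius of gyration = 0.326 * 1.92 = 0.62592 m
I = 51.6 * 0.62592^2
= 51.6 * 0.391776
= 20.216 kg*m^2

20.216 kg*m^2


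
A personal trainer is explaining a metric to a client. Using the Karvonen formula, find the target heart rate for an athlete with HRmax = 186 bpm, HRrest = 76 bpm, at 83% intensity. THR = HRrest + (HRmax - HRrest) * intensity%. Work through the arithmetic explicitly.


HRR = 186 - 76 = 110
THR = 76 + 110 * 0.83
= 76 + 91.3
= 167.3 bpm

167.3 bpm


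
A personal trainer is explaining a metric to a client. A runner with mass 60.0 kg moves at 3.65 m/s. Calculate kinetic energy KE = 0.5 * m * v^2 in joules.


v^2 = 3.65^2 = 13.3225
KE = 0.5 * 60.0 * 13.3225
= 399.68 J

399.68 J


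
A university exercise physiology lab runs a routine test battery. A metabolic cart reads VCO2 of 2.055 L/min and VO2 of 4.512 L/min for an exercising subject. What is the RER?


RER = VCO2 / VO2 = 2.055 / 4.512 = 0.4555

0.4555


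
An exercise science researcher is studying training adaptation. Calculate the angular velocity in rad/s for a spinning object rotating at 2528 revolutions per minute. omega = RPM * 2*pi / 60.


omega = RPM * 2*pi / 60
= 2528 * 6.28318531 / 60
= 264.732 rad/s

264.732 rad/s


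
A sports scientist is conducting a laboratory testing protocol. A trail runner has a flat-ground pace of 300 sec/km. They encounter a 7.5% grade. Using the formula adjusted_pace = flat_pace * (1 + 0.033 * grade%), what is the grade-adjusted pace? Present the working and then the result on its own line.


Grade factor = 1 + 0.033 * 7.5 = 1.2475
Adjusted = 300 * 1.2475 = 374.25 sec/km

374.25 s/km


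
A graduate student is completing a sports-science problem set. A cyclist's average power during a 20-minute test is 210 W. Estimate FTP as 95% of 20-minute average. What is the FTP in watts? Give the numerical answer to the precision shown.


FTP = 20-min power * 0.95
= 210 * 0.95
= 199.5 W

199.5 W


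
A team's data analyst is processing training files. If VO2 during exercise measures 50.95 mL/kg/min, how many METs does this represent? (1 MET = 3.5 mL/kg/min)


METs = VO2 / 3.5 = 50.95 / 3.5 = 14.56

14.56 METs


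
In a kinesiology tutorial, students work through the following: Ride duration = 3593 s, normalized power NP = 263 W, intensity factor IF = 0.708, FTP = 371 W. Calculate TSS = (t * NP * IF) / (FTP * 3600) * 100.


Numerator = 3593 * 263 * 0.708 = 669030.972
Denominator = 371 * 3600 = 1335600
TSS = 669030.972 / 1335600 * 100
= 50.09

50.09 TSS


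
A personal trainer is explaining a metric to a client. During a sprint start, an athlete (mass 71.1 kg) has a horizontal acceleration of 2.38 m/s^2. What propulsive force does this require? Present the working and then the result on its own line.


Propulsive force = mass * acceleration
= 71.1 kg * 2.38 m/s^2
= 169.22 N

169.22 N


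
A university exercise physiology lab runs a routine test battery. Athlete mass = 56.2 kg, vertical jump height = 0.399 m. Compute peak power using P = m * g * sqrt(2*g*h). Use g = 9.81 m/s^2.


sqrt(2 * 9.81 * 0.399) = sqrt(7.82838) = 2.797924 m/s
P = 56.2 * 9.81 * 2.797924
= 1542.56 W

1542.56 W


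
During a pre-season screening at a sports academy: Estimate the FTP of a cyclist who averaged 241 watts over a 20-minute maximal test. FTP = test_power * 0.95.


FTP = 241 * 0.95 = 228.95 W

228.95 W


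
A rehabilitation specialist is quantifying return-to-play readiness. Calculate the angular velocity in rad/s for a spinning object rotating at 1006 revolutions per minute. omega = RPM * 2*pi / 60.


omega = RPM * 2*pi / 60
= 1006 * 6.28318531 / 60
= 105.348 rad/s

105.348 rad/s


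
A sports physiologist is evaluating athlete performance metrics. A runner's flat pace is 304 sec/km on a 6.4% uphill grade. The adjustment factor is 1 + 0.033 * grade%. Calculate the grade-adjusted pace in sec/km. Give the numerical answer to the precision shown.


Factor = 1 + 0.033 * 6.4 = 1.2112
Adjusted pace = 304 * 1.2112
= 368.2 sec/km

368.2 s/km


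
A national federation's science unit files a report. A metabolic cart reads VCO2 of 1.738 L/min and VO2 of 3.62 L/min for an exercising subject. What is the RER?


RER = VCO2 / VO2 = 1.738 / 3.62 = 0.4801

0.4801


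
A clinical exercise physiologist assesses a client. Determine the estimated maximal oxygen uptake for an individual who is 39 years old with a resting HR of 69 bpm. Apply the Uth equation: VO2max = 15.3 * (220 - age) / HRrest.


HRmax = 220 - 39 = 181
VO2max = 15.3 * (181 / 69)
= 15.3 * 2.6232
= 40.13 mL/kg/min

40.13 mL/kg/min


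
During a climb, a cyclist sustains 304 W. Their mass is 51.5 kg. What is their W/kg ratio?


Power-to-weight = 304 W / 51.5 kg
= 5.903 W/kg

5.903 W/kg


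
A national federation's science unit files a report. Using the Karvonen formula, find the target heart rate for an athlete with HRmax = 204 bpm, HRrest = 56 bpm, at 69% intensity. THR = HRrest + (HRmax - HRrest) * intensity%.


HRR = 204 - 56 = 148
THR = 56 + 148 * 0.69
= 56 + 102.12
= 158.12 bpm

158.12 bpm


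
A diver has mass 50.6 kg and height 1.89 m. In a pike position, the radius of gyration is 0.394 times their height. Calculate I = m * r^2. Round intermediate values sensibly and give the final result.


r = 0.394 * 1.89 = 0.74466 m
I = m * r^2 = 50.6 * 0.554519 = 28.059 kg*m^2

28.059 kg*m^2


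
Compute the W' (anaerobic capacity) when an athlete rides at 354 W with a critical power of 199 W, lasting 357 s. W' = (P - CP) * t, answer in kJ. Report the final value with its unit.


Above-CP power = 155 W
Duration = 357 s
W' = 155 * 357 = 55335 J
Convert: 55335 / 1000 = 55.335 kJ

55.335 kJ


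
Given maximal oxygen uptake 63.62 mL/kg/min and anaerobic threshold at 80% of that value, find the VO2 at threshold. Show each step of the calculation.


Percentage as decimal = 0.8
VO2 at AT = 63.62 * 0.8 = 50.9 mL/kg/min

50.9 mL/kg/min


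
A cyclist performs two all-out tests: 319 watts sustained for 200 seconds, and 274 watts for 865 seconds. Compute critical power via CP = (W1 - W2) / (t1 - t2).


W1 = P1 * t1 = 319 * 200 = 63800 J
W2 = P2 * t2 = 274 * 865 = 237010 J
CP = (63800 - 237010) / (200 - 865)
= 260.47 W

260.47 W


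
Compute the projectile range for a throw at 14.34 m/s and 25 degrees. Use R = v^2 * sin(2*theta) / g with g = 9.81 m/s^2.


Two times the angle = 50 degrees
sin(50) = 0.766044
R = 205.6356 * 0.766044 / 9.81 = 16.058 m

16.058 m


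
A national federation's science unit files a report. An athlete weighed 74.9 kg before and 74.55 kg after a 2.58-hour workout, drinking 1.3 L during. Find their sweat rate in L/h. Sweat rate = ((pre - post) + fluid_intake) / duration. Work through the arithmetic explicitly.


Body mass change = 0.35 kg
Total sweat loss = 0.35 + 1.3 = 1.65 L
Rate = 1.65 / 2.58 = 0.64 L/h

0.64 L/h


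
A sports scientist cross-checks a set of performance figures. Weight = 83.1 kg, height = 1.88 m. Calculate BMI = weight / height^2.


height^2 = 1.88^2 = 3.5344
BMI = 83.1 / 3.5344 = 23.51 kg/m^2

23.51 kg/m^2


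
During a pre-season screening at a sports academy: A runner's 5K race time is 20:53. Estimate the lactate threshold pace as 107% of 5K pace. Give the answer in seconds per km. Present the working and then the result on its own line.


Total race time = 20*60 + 53 = 1253 seconds
5K pace = 1253 / 5 = 250.6 sec/km
LT pace = 250.6 * 1.07 = 268.14 sec/km

268.14 s/km


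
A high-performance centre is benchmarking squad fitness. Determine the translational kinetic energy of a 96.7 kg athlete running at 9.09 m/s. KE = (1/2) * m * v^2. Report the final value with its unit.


KE = 0.5 * m * v^2
= 0.5 * 96.7 * 9.09^2
= 0.5 * 96.7 * 82.6281
= 3995.07 J

3995.07 J


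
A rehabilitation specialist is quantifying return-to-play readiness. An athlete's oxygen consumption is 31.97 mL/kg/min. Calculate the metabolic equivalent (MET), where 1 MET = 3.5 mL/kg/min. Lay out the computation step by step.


MET = VO2 / 3.5
= 31.97 / 3.5
= 9.13 METs

9.13 METs


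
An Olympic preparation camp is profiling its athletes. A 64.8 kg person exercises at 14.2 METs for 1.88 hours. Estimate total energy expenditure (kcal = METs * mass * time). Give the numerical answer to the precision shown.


Energy = METs * mass(kg) * time(h)
= 14.2 * 64.8 * 1.88
= 1729.9 kcal

1729.9 kcal


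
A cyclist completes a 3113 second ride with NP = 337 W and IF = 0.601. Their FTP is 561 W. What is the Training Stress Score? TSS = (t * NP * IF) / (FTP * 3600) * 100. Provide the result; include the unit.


t * NP * IF = 3113 * 337 * 0.601 = 630497.681
FTP * 3600 = 2019600
TSS = (630497.681 / 2019600) * 100 = 31.22

31.22 TSS


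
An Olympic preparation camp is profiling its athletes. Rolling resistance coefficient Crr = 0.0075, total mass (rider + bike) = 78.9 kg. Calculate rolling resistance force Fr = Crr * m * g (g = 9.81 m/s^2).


Fr = Crr * m * g
= 0.0075 * 78.9 * 9.81
= 5.805 N

5.805 N


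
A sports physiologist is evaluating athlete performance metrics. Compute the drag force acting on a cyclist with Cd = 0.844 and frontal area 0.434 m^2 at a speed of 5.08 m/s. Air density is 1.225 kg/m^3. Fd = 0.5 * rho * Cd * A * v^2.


Step 1: v^2 = 25.8064
Step 2: Fd = 0.5 * 1.225 * 0.844 * 0.434 * 25.8064
= 5.79 N

5.79 N


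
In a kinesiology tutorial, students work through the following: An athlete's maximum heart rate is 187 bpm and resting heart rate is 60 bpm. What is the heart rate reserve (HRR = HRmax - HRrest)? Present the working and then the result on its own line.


HRR = HRmax - HRrest
= 187 - 60
= 127 bpm

127 bpm


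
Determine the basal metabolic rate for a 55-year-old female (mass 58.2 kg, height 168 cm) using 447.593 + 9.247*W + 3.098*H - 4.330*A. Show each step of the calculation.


BMR = 447.593 + 9.247*58.2 + 3.098*168 - 4.330*55
= 1268.08 kcal/day

1268.08 kcal/day


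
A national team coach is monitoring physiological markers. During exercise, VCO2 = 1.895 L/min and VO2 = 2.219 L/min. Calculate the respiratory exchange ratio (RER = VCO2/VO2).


RER = VCO2 / VO2
= 1.895 / 2.219
= 0.854

0.854


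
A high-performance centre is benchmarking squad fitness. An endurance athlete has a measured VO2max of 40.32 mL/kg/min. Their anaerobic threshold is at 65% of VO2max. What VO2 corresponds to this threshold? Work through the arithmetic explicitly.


Anaerobic threshold VO2 = VO2max * 65%
= 40.32 * 0.65
= 26.21 mL/kg/min

26.21 mL/kg/min


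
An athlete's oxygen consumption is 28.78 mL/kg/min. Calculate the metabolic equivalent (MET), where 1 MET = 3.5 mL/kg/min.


MET = VO2 / 3.5
= 28.78 / 3.5
= 8.22 METs

8.22 METs


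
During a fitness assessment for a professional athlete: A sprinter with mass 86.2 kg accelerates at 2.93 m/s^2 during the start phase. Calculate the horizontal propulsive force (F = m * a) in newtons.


F = m * a
= 86.2 * 2.93
= 252.57 N

252.57 N


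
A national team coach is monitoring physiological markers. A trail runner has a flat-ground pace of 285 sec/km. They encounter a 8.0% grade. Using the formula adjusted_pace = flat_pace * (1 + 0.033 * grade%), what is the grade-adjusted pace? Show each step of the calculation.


Grade factor = 1 + 0.033 * 8.0 = 1.264
Adjusted = 285 * 1.264 = 360.24 sec/km

360.24 s/km


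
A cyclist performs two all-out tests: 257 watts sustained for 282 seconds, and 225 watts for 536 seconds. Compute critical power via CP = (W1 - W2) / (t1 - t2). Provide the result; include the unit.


W1 = P1 * t1 = 257 * 282 = 72474 J
W2 = P2 * t2 = 225 * 536 = 120600 J
CP = (72474 - 120600) / (282 - 536)
= 189.47 W

189.47 W


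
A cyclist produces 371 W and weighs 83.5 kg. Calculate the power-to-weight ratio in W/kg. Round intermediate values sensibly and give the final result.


P/W = power / mass
= 371 / 83.5
= 4.443 W/kg

4.443 W/kg


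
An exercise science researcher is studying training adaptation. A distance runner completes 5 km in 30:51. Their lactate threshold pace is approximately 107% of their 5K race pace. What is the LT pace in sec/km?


Convert to seconds: 30 min 51 s = 1851 s
Pace per km = 1851 / 5 = 370.2 s/km
LT pace = 370.2 * 1.07 = 396.11 s/km

396.11 s/km


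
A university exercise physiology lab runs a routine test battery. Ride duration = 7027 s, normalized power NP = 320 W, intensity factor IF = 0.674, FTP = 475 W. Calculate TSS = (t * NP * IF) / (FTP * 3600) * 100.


Numerator = 7027 * 320 * 0.674 = 1515583.36
Denominator = 475 * 3600 = 1710000
TSS = 1515583.36 / 1710000 * 100
= 88.63

88.63 TSS


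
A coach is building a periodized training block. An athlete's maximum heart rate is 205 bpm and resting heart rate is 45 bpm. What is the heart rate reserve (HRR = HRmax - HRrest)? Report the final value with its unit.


HRR = HRmax - HRrest
= 205 - 45
= 160 bpm

160 bpm


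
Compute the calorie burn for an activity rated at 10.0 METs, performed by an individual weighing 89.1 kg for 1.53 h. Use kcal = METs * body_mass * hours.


Product of METs and mass = 10.0 * 89.1 = 891.0
Total kcal = 891.0 * 1.53 = 1363.23 kcal

1363.23 kcal


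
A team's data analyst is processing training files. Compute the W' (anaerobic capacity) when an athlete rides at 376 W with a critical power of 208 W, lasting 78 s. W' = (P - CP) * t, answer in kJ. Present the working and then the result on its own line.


Above-CP power = 168 W
Duration = 78 s
W' = 168 * 78 = 13104 J
Convert: 13104 / 1000 = 13.104 kJ

13.104 kJ


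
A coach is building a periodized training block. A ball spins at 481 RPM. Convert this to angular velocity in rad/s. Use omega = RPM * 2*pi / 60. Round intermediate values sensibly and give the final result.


omega = 481 * 2 * pi / 60
= 481 * 6.28318531 / 60
= 3022.212 / 60
= 50.37 rad/s

50.37 rad/s


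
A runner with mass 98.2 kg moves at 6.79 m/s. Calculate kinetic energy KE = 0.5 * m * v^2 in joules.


v^2 = 6.79^2 = 46.1041
KE = 0.5 * 98.2 * 46.1041
= 2263.71 J

2263.71 J


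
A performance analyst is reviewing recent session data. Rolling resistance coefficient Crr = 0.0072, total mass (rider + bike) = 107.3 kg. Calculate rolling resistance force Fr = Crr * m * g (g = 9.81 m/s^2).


Fr = Crr * m * g
= 0.0072 * 107.3 * 9.81
= 7.579 N

7.579 N


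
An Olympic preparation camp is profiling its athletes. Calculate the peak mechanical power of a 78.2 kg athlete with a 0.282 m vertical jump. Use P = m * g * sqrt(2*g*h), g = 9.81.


First, sqrt(2gh) = sqrt(2 * 9.81 * 0.282)
= sqrt(5.53284) = 2.352199 m/s
Power = 78.2 * 9.81 * 2.352199 = 1804.47 W

1804.47 W


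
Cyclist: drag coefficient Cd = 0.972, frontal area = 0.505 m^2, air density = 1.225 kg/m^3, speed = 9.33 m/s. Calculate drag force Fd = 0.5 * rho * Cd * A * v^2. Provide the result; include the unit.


v^2 = 9.33^2 = 87.0489
Fd = 0.5 * 1.225 * 0.972 * 0.505 * 87.0489
= 26.171 N

26.171 N


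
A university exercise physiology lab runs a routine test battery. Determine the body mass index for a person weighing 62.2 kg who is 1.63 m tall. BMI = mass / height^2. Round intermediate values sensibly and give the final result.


BMI = mass / height^2
= 62.2 / 1.63^2
= 62.2 / 2.6569
= 23.41 kg/m^2

23.41 kg/m^2


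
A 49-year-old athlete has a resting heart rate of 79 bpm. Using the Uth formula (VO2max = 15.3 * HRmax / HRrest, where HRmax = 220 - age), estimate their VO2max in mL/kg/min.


HRmax = 220 - 49 = 171 bpm
Ratio = HRmax / HRrest = 171 / 79 = 2.1646
VO2max = 15.3 * 2.1646 = 33.12 mL/kg/min

33.12 mL/kg/min


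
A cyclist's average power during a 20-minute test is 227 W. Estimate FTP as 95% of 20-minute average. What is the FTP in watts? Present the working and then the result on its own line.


FTP = 20-min power * 0.95
= 227 * 0.95
= 215.65 W

215.65 W


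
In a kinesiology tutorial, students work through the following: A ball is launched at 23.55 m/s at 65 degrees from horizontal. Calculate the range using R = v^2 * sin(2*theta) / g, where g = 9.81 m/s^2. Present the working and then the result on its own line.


sin(2 * 65) = sin(130) = 0.766044
v^2 = 23.55^2 = 554.6025
R = 554.6025 * 0.766044 / 9.81
= 43.308 m

43.308 m


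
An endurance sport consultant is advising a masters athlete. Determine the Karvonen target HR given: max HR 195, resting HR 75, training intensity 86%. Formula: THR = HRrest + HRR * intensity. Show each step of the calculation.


HRR = HRmax - HRrest = 195 - 75 = 120
THR = 75 + 120 * 0.86
= 178.2 bpm

178.2 bpm


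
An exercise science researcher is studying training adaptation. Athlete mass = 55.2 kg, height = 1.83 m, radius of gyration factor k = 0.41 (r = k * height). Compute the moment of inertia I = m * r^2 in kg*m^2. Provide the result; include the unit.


r = k * height = 0.41 * 1.83 = 0.7503 m
r^2 = 0.7503^2 = 0.56295
I = 55.2 * 0.56295 = 31.075 kg*m^2

31.075 kg*m^2


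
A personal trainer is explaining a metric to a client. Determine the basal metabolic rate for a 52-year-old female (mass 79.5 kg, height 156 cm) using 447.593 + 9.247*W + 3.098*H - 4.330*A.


BMR = 447.593 + 9.247*79.5 + 3.098*156 - 4.330*52
= 1440.86 kcal/day

1440.86 kcal/day


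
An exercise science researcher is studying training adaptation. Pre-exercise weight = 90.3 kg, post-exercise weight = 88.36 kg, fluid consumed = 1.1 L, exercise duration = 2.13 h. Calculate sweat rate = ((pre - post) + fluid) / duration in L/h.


Weight loss = 90.3 - 88.36 = 1.94 kg (approx L)
Total sweat = 1.94 + 1.1 = 3.04 L
Sweat rate = 3.04 / 2.13 = 1.427 L/h

1.427 L/h


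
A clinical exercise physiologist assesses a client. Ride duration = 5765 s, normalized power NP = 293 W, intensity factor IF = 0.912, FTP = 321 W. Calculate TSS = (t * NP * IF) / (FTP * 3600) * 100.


Numerator = 5765 * 293 * 0.912 = 1540500.24
Denominator = 321 * 3600 = 1155600
TSS = 1540500.24 / 1155600 * 100
= 133.31

133.31 TSS


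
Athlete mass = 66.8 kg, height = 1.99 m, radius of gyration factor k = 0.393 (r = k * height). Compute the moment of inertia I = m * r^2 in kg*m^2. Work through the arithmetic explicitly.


r = k * height = 0.393 * 1.99 = 0.78207 m
r^2 = 0.78207^2 = 0.611633
I = 66.8 * 0.611633 = 40.857 kg*m^2

40.857 kg*m^2


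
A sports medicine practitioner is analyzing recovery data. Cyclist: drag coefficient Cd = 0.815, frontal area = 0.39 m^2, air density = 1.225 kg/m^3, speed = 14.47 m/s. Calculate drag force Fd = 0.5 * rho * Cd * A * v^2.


v^2 = 14.47^2 = 209.3809
Fd = 0.5 * 1.225 * 0.815 * 0.39 * 209.3809
= 40.763 N

40.763 N


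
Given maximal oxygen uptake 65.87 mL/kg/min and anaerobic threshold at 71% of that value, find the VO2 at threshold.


Percentage as decimal = 0.71
VO2 at AT = 65.87 * 0.71 = 46.77 mL/kg/min

46.77 mL/kg/min


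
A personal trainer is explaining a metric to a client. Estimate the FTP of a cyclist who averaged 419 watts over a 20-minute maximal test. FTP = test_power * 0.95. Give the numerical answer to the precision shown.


FTP = 419 * 0.95 = 398.05 W

398.05 W


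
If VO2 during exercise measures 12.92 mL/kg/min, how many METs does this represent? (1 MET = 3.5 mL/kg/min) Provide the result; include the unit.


METs = VO2 / 3.5 = 12.92 / 3.5 = 3.69

3.69 METs


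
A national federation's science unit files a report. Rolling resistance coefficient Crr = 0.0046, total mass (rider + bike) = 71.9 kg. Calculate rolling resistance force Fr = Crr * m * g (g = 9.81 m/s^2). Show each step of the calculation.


Fr = Crr * m * g
= 0.0046 * 71.9 * 9.81
= 3.245 N

3.245 N


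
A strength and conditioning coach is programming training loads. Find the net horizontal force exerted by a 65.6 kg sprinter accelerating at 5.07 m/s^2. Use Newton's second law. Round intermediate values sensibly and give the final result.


Newton's second law: F = m * a
F = 65.6 * 5.07 = 332.59 N

332.59 N


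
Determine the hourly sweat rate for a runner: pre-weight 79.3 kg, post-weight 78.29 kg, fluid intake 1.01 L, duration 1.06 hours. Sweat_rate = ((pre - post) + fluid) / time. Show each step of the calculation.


Mass lost = 79.3 - 78.29 = 1.01 kg
Add fluid consumed: 1.01 + 1.01 = 2.02 L total sweat
Sweat rate = 2.02 / 1.06 = 1.906 L/h

1.906 L/h
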